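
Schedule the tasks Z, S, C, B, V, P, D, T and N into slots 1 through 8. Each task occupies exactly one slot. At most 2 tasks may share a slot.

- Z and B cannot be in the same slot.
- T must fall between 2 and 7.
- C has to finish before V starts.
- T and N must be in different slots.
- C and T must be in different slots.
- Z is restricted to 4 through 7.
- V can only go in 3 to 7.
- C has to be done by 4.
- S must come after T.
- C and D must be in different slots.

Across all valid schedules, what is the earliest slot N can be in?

N at 1 is achievable: P -> 4, D -> 5, C -> 1, S -> 3, Z -> 4, T -> 2, V -> 3, N -> 1, B -> 2.

1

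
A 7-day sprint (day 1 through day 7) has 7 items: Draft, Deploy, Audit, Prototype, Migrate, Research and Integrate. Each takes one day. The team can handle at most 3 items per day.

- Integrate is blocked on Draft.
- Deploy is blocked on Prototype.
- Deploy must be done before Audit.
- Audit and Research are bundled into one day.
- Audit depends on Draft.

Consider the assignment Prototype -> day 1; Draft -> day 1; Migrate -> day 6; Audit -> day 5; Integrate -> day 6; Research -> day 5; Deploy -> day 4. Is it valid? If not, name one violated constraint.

Yes

Deploy must be done before Audit — holds.
Integrate is blocked on Draft — holds.
Audit and Research are bundled into one day — holds.
The team can handle at most 3 items per day — holds.
Audit depends on Draft — holds.
Deploy is blocked on Prototype — holds.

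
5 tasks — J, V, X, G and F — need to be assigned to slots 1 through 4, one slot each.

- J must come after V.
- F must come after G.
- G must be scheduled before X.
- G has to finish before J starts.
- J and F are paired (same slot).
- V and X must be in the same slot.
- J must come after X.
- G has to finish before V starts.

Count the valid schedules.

Enumerating: F -> 3, J -> 3, X -> 2, V -> 2, G -> 1 | X -> 2, J -> 4, V -> 2, F -> 4, G -> 1 | G=1; J=4; V=3; X=3; F=4 | F in 4; J in 4; V in 3; X in 3; G in 2.

4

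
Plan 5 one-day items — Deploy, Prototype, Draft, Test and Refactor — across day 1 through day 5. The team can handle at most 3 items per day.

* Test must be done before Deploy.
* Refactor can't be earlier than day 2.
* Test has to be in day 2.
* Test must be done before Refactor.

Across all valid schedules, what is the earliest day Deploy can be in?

day 3

Precedence pushes Deploy to at least day 3.
Deploy at day 3 is achievable: Test in day 2, Draft in day 1, Refactor in day 3, Deploy in day 3, Prototype in day 1.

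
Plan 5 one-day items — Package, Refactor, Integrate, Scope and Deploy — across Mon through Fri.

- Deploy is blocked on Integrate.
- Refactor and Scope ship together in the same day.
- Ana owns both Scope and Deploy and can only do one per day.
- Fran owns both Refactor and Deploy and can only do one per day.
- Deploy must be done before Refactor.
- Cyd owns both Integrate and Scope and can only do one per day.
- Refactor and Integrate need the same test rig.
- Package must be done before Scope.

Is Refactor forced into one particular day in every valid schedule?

No

Refactor can be Wed (e.g. Integrate -> Mon, Package -> Mon, Scope -> Wed, Deploy -> Tue, Refactor -> Wed) or Thu (e.g. Refactor=Thu, Integrate=Mon, Deploy=Tue, Package=Mon, Scope=Thu).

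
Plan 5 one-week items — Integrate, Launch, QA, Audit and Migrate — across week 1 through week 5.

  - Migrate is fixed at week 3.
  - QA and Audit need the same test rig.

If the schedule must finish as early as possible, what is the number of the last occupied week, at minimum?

week 3

Migrate can't be placed before week 3, so the schedule must run through at least week 3.
3 works (last occupied week: week 3): for example Integrate=week 1, Launch=week 1, Audit=week 2, Migrate=week 3, QA=week 1.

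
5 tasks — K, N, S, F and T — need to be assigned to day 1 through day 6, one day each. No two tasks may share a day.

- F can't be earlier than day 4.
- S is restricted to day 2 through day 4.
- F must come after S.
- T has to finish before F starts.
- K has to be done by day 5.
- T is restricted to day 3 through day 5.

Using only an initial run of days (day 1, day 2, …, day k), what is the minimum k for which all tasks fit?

5 days

The precedence chain requires at least 2 distinct days.
With at most 1 per day and 5 tasks, at least 5 days are needed.
F can't be placed before day 4, so the schedule must run through at least day 4.
5 works (last occupied day: day 5): for example K in day 1; F in day 4; T in day 3; N in day 5; S in day 2.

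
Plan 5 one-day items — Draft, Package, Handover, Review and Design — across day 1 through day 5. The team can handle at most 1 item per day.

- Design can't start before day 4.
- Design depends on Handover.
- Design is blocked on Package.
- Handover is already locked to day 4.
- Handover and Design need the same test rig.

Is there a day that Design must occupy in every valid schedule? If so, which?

day 5

Design's window is day 4–day 5.
Handover is fixed at day 4, and Design can't share a day with Handover.
So Design must be day 5.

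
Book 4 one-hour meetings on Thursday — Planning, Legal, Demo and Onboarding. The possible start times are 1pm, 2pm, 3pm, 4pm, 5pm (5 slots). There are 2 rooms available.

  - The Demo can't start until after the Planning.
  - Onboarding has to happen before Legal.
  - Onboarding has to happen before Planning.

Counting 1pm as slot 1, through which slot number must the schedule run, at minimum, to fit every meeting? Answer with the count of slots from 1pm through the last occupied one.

The precedence chain requires at least 3 distinct slots.
With at most 2 per slot and 4 meetings, at least 2 slots are needed.
3 works (last occupied slot: 3pm): for example Onboarding=1pm; Demo=3pm; Planning=2pm; Legal=2pm.

3 slots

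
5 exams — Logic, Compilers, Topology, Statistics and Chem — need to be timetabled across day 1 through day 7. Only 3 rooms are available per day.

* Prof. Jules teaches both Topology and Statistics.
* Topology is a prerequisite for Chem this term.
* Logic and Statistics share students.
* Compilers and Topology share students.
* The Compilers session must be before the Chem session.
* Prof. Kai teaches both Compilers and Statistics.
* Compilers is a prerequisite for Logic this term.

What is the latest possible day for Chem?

Precedence pushes Chem to at least day 2.
Chem at day 7 is achievable: Statistics -> day 3, Topology -> day 2, Compilers -> day 1, Chem -> day 7, Logic -> day 2.

day 7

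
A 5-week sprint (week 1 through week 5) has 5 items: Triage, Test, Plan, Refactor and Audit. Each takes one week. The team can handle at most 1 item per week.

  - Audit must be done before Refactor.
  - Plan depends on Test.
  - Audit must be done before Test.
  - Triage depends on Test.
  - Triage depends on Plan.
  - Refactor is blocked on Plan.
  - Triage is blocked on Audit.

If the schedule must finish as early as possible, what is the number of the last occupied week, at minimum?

week 5

The precedence chain requires at least 4 distinct weeks.
With at most 1 per week and 5 tasks, at least 5 weeks are needed.
5 works (last occupied week: week 5): for example Refactor=week 5; Plan=week 3; Audit=week 1; Triage=week 4; Test=week 2.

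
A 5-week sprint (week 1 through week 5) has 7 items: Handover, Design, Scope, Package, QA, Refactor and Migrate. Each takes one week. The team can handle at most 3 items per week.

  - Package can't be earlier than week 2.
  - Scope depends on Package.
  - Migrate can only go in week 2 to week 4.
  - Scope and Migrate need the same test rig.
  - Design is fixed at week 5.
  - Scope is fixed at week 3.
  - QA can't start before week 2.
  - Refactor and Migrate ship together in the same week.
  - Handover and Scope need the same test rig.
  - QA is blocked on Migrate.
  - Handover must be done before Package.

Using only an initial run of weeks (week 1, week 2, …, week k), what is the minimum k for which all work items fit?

The precedence chain requires at least 3 distinct weeks.
With at most 3 per week and 7 work items, at least 3 weeks are needed.
Design can't be placed before week 5, so the schedule must run through at least week 5.
5 works (last occupied week: week 5): for example Package in week 2; Scope in week 3; QA in week 3; Handover in week 1; Refactor in week 2; Design in week 5; Migrate in week 2.

5 weeks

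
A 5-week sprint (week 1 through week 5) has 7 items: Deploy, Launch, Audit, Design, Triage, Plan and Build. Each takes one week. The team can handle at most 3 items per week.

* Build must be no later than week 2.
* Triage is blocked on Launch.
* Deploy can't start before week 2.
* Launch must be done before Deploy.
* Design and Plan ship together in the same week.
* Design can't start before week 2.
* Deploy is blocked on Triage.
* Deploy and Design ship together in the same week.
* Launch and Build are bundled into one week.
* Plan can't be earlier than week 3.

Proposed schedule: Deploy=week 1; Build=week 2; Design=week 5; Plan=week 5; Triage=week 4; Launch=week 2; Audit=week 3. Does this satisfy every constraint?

Invalid. Deploy can't start before week 2.

Launch must be done before Deploy — violated.
Design can't start before week 2 — holds.
Design and Plan ship together in the same week — holds.
Deploy and Design ship together in the same week — violated.
Triage is blocked on Launch — holds.
Plan can't be earlier than week 3 — holds.
Deploy is blocked on Triage — violated.
Deploy can't start before week 2 — violated.
Build must be no later than week 2 — holds.
The team can handle at most 3 items per week — holds.
Launch and Build are bundled into one week — holds.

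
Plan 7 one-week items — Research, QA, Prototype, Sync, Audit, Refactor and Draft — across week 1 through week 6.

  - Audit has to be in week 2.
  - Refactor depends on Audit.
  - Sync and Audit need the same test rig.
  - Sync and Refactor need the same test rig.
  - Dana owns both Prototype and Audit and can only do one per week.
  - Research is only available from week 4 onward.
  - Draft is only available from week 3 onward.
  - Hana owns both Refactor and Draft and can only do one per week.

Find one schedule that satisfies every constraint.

Draft -> week 3; Sync -> week 1; Prototype -> week 1; QA -> week 1; Refactor -> week 4; Audit -> week 2; Research -> week 4

Checking: Audit(week 2) before Refactor(week 4); Sync(week 1) != Audit(week 2); Prototype(week 1) != Audit(week 2); Refactor(week 4) != Draft(week 3); Sync(week 1) != Refactor(week 4); Research=week 4 in [week 4,week 6]; Audit=week 2 in [week 2,week 2]; Draft=week 3 in [week 3,week 6].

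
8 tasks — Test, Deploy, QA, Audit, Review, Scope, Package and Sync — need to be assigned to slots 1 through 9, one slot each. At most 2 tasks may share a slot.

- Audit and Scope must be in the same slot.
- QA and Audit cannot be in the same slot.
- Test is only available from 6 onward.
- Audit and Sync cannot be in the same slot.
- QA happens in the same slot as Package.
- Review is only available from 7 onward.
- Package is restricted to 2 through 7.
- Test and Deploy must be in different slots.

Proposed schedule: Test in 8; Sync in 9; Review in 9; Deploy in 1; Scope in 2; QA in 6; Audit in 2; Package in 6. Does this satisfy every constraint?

Audit and Scope must be in the same slot — holds.
QA happens in the same slot as Package — holds.
Test and Deploy must be in different slots — holds.
Test is only available from 6 onward — holds.
Audit and Sync cannot be in the same slot — holds.
Review is only available from 7 onward — holds.
QA and Audit cannot be in the same slot — holds.
At most 2 tasks may share a slot — holds.
Package is restricted to 2 through 7 — holds.

Yes, all constraints hold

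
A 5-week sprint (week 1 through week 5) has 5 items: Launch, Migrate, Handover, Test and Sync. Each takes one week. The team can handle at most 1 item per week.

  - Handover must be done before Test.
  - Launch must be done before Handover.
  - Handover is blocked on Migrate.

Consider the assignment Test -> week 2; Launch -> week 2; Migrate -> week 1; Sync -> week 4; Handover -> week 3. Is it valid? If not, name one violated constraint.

No — it violates: The team can handle at most 1 item per week

Handover is blocked on Migrate — holds.
Handover must be done before Test — violated.
The team can handle at most 1 item per week — violated.
Launch must be done before Handover — holds.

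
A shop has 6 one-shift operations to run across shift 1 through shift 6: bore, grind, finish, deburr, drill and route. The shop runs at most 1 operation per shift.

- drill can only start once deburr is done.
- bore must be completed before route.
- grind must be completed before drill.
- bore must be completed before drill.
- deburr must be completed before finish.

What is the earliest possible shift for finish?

shift 2

Precedence pushes finish to at least shift 2.
finish at shift 2 is achievable: bore in shift 3, grind in shift 4, finish in shift 2, deburr in shift 1, route in shift 6, drill in shift 5.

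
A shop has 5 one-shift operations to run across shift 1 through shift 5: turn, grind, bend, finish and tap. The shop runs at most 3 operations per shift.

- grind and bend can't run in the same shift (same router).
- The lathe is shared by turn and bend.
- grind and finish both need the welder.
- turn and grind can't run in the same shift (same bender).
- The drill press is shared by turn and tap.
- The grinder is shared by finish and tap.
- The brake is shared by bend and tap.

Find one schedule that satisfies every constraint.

tap=shift 2, bend=shift 3, grind=shift 2, finish=shift 1, turn=shift 1

Checking: finish(shift 1) != tap(shift 2); turn(shift 1) != tap(shift 2); grind(shift 2) != finish(shift 1); turn(shift 1) != grind(shift 2); turn(shift 1) != bend(shift 3); bend(shift 3) != tap(shift 2); grind(shift 2) != bend(shift 3); max 2 per shift (cap 3).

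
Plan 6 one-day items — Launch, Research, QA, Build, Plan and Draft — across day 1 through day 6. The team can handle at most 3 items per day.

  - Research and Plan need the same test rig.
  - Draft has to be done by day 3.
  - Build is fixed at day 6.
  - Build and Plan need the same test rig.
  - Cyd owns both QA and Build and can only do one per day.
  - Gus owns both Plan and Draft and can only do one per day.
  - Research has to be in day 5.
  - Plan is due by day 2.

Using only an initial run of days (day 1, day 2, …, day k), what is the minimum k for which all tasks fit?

6 days

With at most 3 per day and 6 tasks, at least 2 days are needed.
Build can't be placed before day 6, so the schedule must run through at least day 6.
6 works (last occupied day: day 6): for example Build in day 6; Plan in day 1; Research in day 5; Launch in day 1; QA in day 1; Draft in day 2.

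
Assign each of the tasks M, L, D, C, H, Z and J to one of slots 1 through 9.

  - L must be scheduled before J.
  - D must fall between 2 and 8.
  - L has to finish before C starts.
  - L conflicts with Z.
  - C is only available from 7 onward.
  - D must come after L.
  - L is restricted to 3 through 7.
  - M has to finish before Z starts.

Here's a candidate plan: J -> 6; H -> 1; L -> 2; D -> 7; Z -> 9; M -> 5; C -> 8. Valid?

D must fall between 2 and 8 — holds.
L has to finish before C starts — holds.
M has to finish before Z starts — holds.
L must be scheduled before J — holds.
L is restricted to 3 through 7 — violated.
D must come after L — holds.
C is only available from 7 onward — holds.
L conflicts with Z — holds.

No. L is restricted to 3 through 7 is not satisfied.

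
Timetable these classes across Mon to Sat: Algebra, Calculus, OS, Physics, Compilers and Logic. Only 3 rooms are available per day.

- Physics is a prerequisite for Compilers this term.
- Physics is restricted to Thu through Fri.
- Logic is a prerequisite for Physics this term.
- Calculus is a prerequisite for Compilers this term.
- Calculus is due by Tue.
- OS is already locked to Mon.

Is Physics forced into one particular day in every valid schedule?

No

Physics can be Thu (e.g. Calculus -> Mon; OS -> Mon; Physics -> Thu; Compilers -> Fri; Logic -> Mon; Algebra -> Tue) or Fri (e.g. Compilers=Sat, Logic=Mon, OS=Mon, Calculus=Mon, Algebra=Tue, Physics=Fri).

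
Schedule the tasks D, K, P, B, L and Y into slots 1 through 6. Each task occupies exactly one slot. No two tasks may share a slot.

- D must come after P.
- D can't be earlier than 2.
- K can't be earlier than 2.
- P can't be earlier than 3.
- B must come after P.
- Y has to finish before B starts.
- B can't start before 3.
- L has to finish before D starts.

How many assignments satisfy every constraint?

Splitting on D: it can be 4 (5), 5 (10), 6 (11). Listing each branch's schedules as (K, P, B, L, Y):
D=4: (2,3,6,1,5) (5,3,6,1,2) (5,3,6,2,1) (6,3,5,1,2) (6,3,5,2,1) — 5.
D=5: (2,3,6,1,4) (2,3,6,4,1) (2,4,6,1,3) (2,4,6,3,1) (3,4,6,1,2) (3,4,6,2,1) (4,3,6,1,2) (4,3,6,2,1) (6,3,4,1,2) (6,3,4,2,1) — 10.
D=6: (2,3,4,5,1) (2,3,5,1,4) (2,3,5,4,1) (2,4,5,1,3) (2,4,5,3,1) (3,4,5,1,2) (3,4,5,2,1) (4,3,5,1,2) (4,3,5,2,1) (5,3,4,1,2) (5,3,4,2,1) — 11.
Summing: 5 + 10 + 11 = 26.

26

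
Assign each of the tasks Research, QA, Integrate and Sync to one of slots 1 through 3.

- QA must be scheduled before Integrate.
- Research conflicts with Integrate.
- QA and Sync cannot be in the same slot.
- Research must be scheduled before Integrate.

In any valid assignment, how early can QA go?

1

Downstream work caps QA at 2.
QA at 1 is achievable: Research -> 1; QA -> 1; Integrate -> 2; Sync -> 2.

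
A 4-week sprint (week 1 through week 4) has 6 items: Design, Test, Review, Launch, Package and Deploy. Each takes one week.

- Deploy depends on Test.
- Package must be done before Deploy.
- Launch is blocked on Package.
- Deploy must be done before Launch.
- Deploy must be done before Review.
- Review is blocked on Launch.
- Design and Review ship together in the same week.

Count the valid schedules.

Enumerating: Package=week 1; Launch=week 3; Review=week 4; Design=week 4; Deploy=week 2; Test=week 1.

1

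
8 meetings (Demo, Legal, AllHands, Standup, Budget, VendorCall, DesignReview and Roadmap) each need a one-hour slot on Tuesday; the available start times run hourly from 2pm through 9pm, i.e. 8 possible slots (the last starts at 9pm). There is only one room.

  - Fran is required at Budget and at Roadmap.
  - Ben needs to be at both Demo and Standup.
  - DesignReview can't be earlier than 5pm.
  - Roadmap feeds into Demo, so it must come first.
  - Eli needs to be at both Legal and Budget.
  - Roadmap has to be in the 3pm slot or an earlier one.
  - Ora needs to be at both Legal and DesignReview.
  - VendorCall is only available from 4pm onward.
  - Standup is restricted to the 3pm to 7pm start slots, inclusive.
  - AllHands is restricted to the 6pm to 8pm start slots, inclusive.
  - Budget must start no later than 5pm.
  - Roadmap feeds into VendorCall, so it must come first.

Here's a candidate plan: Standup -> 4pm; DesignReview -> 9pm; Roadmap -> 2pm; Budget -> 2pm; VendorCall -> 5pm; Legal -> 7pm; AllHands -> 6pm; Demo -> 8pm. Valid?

Ora needs to be at both Legal and DesignReview — holds.
Roadmap has to be in the 3pm slot or an earlier one — holds.
There is only one room — violated.
VendorCall is only available from 4pm onward — holds.
Fran is required at Budget and at Roadmap — violated.
Roadmap feeds into VendorCall, so it must come first — holds.
Budget must start no later than 5pm — holds.
Ben needs to be at both Demo and Standup — holds.
Roadmap feeds into Demo, so it must come first — holds.
DesignReview can't be earlier than 5pm — holds.
Standup is restricted to the 3pm to 7pm start slots, inclusive — holds.
Eli needs to be at both Legal and Budget — holds.
AllHands is restricted to the 6pm to 8pm start slots, inclusive — holds.

No — it violates: Fran is required at Budget and at Roadmap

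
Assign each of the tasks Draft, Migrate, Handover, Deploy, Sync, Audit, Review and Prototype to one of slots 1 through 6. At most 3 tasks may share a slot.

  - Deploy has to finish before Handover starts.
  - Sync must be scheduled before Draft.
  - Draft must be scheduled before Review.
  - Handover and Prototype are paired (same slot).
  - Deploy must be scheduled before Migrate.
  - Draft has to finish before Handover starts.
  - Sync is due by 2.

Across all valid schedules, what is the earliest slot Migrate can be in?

Precedence pushes Migrate to at least 2.
Migrate at 2 is achievable: Draft -> 2, Audit -> 1, Handover -> 3, Deploy -> 1, Prototype -> 3, Migrate -> 2, Sync -> 1, Review -> 3.

2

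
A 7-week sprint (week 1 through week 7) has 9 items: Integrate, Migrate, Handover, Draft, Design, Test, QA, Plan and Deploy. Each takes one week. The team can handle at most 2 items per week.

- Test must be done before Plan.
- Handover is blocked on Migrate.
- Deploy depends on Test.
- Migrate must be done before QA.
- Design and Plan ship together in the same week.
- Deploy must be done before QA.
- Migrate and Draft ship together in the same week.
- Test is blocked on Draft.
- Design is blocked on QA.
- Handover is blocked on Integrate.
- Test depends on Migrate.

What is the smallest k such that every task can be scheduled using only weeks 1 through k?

5

The precedence chain requires at least 5 distinct weeks.
With at most 2 per week and 9 tasks, at least 5 weeks are needed.
5 works (last occupied week: week 5): for example Integrate in week 2, Migrate in week 1, Draft in week 1, Design in week 5, Plan in week 5, Test in week 2, Handover in week 3, Deploy in week 3, QA in week 4.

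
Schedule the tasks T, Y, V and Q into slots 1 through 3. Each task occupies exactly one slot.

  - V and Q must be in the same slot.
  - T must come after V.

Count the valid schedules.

9

Splitting on T: it can be 2 (3), 3 (6). Listing each branch's schedules as (Y, V, Q):
T=2: (1,1,1) (2,1,1) (3,1,1) — 3.
T=3: (1,1,1) (1,2,2) (2,1,1) (2,2,2) (3,1,1) (3,2,2) — 6.
Summing: 3 + 6 = 9.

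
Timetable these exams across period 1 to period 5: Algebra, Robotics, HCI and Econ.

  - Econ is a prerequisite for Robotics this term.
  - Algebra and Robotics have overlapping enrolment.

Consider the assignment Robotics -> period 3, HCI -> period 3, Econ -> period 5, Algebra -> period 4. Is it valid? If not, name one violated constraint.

No. Econ is a prerequisite for Robotics this term is not satisfied.

Algebra and Robotics have overlapping enrolment — holds.
Econ is a prerequisite for Robotics this term — violated.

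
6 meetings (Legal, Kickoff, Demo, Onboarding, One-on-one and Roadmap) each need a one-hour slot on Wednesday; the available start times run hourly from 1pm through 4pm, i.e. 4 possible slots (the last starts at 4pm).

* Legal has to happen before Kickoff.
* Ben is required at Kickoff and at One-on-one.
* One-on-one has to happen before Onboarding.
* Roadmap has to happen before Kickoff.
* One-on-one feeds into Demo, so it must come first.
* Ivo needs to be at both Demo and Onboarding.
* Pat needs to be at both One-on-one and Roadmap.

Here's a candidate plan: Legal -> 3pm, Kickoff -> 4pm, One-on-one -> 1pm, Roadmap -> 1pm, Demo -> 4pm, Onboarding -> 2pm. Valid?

Ben is required at Kickoff and at One-on-one — holds.
Roadmap has to happen before Kickoff — holds.
One-on-one feeds into Demo, so it must come first — holds.
Legal has to happen before Kickoff — holds.
One-on-one has to happen before Onboarding — holds.
Pat needs to be at both One-on-one and Roadmap — violated.
Ivo needs to be at both Demo and Onboarding — holds.

No. Pat needs to be at both One-on-one and Roadmap is not satisfied.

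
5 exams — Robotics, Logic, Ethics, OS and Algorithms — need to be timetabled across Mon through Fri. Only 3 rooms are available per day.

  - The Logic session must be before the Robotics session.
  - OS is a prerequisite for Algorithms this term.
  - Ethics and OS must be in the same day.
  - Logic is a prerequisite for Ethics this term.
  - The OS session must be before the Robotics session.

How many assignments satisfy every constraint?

Splitting on Robotics: it can be Wed (3), Thu (7), Fri (10). Listing each branch's schedules as (Logic, Ethics, OS, Algorithms):
Robotics=Wed: (Mon,Tue,Tue,Wed) (Mon,Tue,Tue,Thu) (Mon,Tue,Tue,Fri) — 3.
Robotics=Thu: (Mon,Tue,Tue,Wed) (Mon,Tue,Tue,Thu) (Mon,Tue,Tue,Fri) (Mon,Wed,Wed,Thu) (Mon,Wed,Wed,Fri) (Tue,Wed,Wed,Thu) (Tue,Wed,Wed,Fri) — 7.
Robotics=Fri: (Mon,Tue,Tue,Wed) (Mon,Tue,Tue,Thu) (Mon,Tue,Tue,Fri) (Mon,Wed,Wed,Thu) (Mon,Wed,Wed,Fri) (Mon,Thu,Thu,Fri) (Tue,Wed,Wed,Thu) (Tue,Wed,Wed,Fri) (Tue,Thu,Thu,Fri) (Wed,Thu,Thu,Fri) — 10.
Summing: 3 + 7 + 10 = 20.

20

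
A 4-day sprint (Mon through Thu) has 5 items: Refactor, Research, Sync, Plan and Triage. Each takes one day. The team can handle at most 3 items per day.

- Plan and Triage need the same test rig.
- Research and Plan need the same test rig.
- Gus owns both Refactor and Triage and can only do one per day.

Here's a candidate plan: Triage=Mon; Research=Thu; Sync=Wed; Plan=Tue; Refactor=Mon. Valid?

No — it violates: Gus owns both Refactor and Triage and can only do one per day

Research and Plan need the same test rig — holds.
The team can handle at most 3 items per day — holds.
Gus owns both Refactor and Triage and can only do one per day — violated.
Plan and Triage need the same test rig — holds.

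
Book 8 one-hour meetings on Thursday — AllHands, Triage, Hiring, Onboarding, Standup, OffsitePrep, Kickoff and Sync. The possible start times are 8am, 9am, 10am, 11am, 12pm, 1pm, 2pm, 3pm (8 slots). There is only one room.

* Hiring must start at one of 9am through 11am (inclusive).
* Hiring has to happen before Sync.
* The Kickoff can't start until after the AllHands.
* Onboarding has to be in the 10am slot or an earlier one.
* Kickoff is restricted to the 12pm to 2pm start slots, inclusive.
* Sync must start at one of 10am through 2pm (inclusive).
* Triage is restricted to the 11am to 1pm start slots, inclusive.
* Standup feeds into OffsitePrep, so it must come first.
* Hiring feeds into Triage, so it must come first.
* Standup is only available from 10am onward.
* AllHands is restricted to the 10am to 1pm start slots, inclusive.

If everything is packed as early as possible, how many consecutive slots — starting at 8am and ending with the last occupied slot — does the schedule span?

8

The precedence chain requires at least 2 distinct slots.
With at most 1 per slot and 8 meetings, at least 8 slots are needed.
Kickoff can't be placed before 12pm — that is slot 5 counting from 8am — so the schedule must run through at least 5 slots.
8 works (last occupied slot: 3pm): for example Hiring -> 9am; AllHands -> 10am; Kickoff -> 12pm; Standup -> 2pm; Sync -> 1pm; Triage -> 11am; Onboarding -> 8am; OffsitePrep -> 3pm.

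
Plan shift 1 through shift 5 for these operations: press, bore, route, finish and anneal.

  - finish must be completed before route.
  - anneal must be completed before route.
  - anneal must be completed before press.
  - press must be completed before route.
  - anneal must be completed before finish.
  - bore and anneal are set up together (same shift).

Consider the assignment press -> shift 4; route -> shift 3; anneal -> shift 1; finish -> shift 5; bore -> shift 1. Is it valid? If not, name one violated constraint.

anneal must be completed before finish — holds.
bore and anneal are set up together (same shift) — holds.
anneal must be completed before route — holds.
anneal must be completed before press — holds.
press must be completed before route — violated.
finish must be completed before route — violated.

No. finish must be completed before route is not satisfied.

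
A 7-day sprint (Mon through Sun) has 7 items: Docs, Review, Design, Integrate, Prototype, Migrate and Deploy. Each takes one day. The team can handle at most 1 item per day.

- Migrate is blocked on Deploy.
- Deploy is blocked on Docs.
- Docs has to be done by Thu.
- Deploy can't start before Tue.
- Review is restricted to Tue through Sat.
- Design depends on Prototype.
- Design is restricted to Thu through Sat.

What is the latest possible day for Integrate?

Sun

Integrate at Sun is achievable: Review in Tue, Design in Thu, Docs in Mon, Migrate in Sat, Integrate in Sun, Prototype in Wed, Deploy in Fri.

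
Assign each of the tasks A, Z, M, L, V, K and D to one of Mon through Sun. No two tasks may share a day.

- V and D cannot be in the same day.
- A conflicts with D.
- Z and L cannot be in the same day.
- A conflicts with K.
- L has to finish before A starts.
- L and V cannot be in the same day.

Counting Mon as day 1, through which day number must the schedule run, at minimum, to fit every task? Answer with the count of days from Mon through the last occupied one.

7 days

The precedence chain requires at least 2 distinct days.
With at most 1 per day and 7 tasks, at least 7 days are needed.
7 works (last occupied day: Sun): for example K -> Sat; D -> Sun; Z -> Wed; A -> Tue; L -> Mon; M -> Thu; V -> Fri.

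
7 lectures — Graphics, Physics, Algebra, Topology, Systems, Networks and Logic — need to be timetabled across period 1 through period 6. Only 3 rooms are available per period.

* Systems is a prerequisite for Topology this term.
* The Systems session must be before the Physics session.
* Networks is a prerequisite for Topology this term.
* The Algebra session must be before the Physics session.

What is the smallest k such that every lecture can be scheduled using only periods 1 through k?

The precedence chain requires at least 2 distinct periods.
With at most 3 per period and 7 lectures, at least 3 periods are needed.
3 works (last occupied period: period 3): for example Graphics in period 2; Topology in period 2; Networks in period 1; Logic in period 3; Systems in period 1; Algebra in period 1; Physics in period 2.

3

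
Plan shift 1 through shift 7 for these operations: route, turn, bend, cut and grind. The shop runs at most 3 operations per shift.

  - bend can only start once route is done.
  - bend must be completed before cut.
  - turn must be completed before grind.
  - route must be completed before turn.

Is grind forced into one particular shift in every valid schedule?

No

grind can be shift 3 (e.g. turn=shift 2, grind=shift 3, route=shift 1, bend=shift 2, cut=shift 3) or shift 4 (e.g. cut -> shift 3; turn -> shift 2; grind -> shift 4; bend -> shift 2; route -> shift 1).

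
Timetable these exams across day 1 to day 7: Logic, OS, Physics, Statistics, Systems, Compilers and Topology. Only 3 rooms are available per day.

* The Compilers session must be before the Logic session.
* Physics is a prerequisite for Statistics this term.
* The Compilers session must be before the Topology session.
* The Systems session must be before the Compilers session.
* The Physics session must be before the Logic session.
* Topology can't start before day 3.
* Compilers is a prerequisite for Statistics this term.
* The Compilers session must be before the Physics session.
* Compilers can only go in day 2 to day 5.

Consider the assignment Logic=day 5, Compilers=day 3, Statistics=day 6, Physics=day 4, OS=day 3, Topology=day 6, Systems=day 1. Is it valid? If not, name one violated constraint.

Yes, all constraints hold

The Compilers session must be before the Logic session — holds.
Compilers can only go in day 2 to day 5 — holds.
The Systems session must be before the Compilers session — holds.
Only 3 rooms are available per day — holds.
Topology can't start before day 3 — holds.
The Compilers session must be before the Topology session — holds.
The Compilers session must be before the Physics session — holds.
The Physics session must be before the Logic session — holds.
Physics is a prerequisite for Statistics this term — holds.
Compilers is a prerequisite for Statistics this term — holds.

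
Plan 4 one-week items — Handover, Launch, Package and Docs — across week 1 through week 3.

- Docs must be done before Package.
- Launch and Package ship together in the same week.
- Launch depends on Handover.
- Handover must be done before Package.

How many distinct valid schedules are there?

5

Splitting on Handover: it can be week 1 (3), week 2 (2). Listing each branch's schedules as (Launch, Package, Docs) by week number:
Handover=week 1: (2,2,1) (3,3,1) (3,3,2) — 3.
Handover=week 2: (3,3,1) (3,3,2) — 2.
Summing: 3 + 2 = 5.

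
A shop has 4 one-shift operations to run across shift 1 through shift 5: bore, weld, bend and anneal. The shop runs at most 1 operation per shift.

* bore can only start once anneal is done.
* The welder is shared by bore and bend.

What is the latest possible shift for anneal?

shift 4

Downstream work caps anneal at shift 4.
anneal at shift 4 is achievable: bend in shift 2; bore in shift 5; anneal in shift 4; weld in shift 1.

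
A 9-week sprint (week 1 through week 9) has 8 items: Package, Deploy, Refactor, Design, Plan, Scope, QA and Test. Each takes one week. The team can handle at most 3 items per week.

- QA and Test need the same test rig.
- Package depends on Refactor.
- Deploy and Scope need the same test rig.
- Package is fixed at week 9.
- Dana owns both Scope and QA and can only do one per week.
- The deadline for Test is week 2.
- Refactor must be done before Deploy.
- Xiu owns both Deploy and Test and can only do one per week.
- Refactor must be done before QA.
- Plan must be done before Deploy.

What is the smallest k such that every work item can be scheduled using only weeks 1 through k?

9

The precedence chain requires at least 2 distinct weeks.
With at most 3 per week and 8 work items, at least 3 weeks are needed.
Package can't be placed before week 9, so the schedule must run through at least week 9.
9 works (last occupied week: week 9): for example Design=week 2; QA=week 2; Plan=week 1; Package=week 9; Refactor=week 1; Deploy=week 2; Test=week 1; Scope=week 3.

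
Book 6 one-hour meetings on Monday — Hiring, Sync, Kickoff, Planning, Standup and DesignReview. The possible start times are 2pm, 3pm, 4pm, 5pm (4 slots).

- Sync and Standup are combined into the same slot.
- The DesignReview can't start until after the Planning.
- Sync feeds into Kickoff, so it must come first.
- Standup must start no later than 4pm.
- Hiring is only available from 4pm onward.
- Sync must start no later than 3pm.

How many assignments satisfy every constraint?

60

Splitting on Hiring: it can be 4pm (30), 5pm (30). Listing each branch's schedules as (Sync, Kickoff, Planning, Standup, DesignReview):
Hiring=4pm: (2pm,3pm,2pm,2pm,3pm) (2pm,3pm,2pm,2pm,4pm) (2pm,3pm,2pm,2pm,5pm) (2pm,3pm,3pm,2pm,4pm) (2pm,3pm,3pm,2pm,5pm) (2pm,3pm,4pm,2pm,5pm) (2pm,4pm,2pm,2pm,3pm) (2pm,4pm,2pm,2pm,4pm) (2pm,4pm,2pm,2pm,5pm) (2pm,4pm,3pm,2pm,4pm) (2pm,4pm,3pm,2pm,5pm) (2pm,4pm,4pm,2pm,5pm) (2pm,5pm,2pm,2pm,3pm) (2pm,5pm,2pm,2pm,4pm) (2pm,5pm,2pm,2pm,5pm) (2pm,5pm,3pm,2pm,4pm) (2pm,5pm,3pm,2pm,5pm) (2pm,5pm,4pm,2pm,5pm) (3pm,4pm,2pm,3pm,3pm) (3pm,4pm,2pm,3pm,4pm) (3pm,4pm,2pm,3pm,5pm) (3pm,4pm,3pm,3pm,4pm) (3pm,4pm,3pm,3pm,5pm) (3pm,4pm,4pm,3pm,5pm) (3pm,5pm,2pm,3pm,3pm) (3pm,5pm,2pm,3pm,4pm) (3pm,5pm,2pm,3pm,5pm) (3pm,5pm,3pm,3pm,4pm) (3pm,5pm,3pm,3pm,5pm) (3pm,5pm,4pm,3pm,5pm) — 30.
Hiring=5pm: (2pm,3pm,2pm,2pm,3pm) (2pm,3pm,2pm,2pm,4pm) (2pm,3pm,2pm,2pm,5pm) (2pm,3pm,3pm,2pm,4pm) (2pm,3pm,3pm,2pm,5pm) (2pm,3pm,4pm,2pm,5pm) (2pm,4pm,2pm,2pm,3pm) (2pm,4pm,2pm,2pm,4pm) (2pm,4pm,2pm,2pm,5pm) (2pm,4pm,3pm,2pm,4pm) (2pm,4pm,3pm,2pm,5pm) (2pm,4pm,4pm,2pm,5pm) (2pm,5pm,2pm,2pm,3pm) (2pm,5pm,2pm,2pm,4pm) (2pm,5pm,2pm,2pm,5pm) (2pm,5pm,3pm,2pm,4pm) (2pm,5pm,3pm,2pm,5pm) (2pm,5pm,4pm,2pm,5pm) (3pm,4pm,2pm,3pm,3pm) (3pm,4pm,2pm,3pm,4pm) (3pm,4pm,2pm,3pm,5pm) (3pm,4pm,3pm,3pm,4pm) (3pm,4pm,3pm,3pm,5pm) (3pm,4pm,4pm,3pm,5pm) (3pm,5pm,2pm,3pm,3pm) (3pm,5pm,2pm,3pm,4pm) (3pm,5pm,2pm,3pm,5pm) (3pm,5pm,3pm,3pm,4pm) (3pm,5pm,3pm,3pm,5pm) (3pm,5pm,4pm,3pm,5pm) — 30.
Summing: 30 + 30 = 60.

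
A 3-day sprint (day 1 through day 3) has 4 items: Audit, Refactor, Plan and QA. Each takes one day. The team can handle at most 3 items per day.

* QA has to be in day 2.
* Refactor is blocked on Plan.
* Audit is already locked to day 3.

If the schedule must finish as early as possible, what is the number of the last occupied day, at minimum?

The precedence chain requires at least 2 distinct days.
With at most 3 per day and 4 work items, at least 2 days are needed.
Audit can't be placed before day 3, so the schedule must run through at least day 3.
3 works (last occupied day: day 3): for example Audit in day 3; Plan in day 1; Refactor in day 2; QA in day 2.

3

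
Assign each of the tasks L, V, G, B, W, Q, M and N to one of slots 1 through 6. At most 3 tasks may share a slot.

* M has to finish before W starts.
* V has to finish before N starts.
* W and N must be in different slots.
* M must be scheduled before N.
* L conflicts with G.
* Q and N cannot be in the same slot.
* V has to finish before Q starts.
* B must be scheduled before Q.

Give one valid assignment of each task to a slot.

Q in 2, M in 1, V in 1, L in 2, B in 1, W in 2, G in 3, N in 3

Checking: M(1) before W(2); M(1) before N(3); V(1) before Q(2); V(1) before N(3); B(1) before Q(2); Q(2) != N(3); W(2) != N(3); L(2) != G(3); max 3 per slot (cap 3).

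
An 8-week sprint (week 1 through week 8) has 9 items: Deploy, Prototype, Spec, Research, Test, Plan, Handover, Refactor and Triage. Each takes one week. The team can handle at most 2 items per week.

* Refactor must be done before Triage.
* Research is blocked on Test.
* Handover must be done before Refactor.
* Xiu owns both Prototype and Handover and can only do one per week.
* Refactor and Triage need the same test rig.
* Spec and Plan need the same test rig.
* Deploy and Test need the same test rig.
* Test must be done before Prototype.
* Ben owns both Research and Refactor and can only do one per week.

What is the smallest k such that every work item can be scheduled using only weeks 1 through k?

5

The precedence chain requires at least 3 distinct weeks.
With at most 2 per week and 9 work items, at least 5 weeks are needed.
5 works (last occupied week: week 5): for example Deploy in week 4, Prototype in week 2, Triage in week 3, Refactor in week 2, Plan in week 5, Test in week 1, Handover in week 1, Research in week 3, Spec in week 4.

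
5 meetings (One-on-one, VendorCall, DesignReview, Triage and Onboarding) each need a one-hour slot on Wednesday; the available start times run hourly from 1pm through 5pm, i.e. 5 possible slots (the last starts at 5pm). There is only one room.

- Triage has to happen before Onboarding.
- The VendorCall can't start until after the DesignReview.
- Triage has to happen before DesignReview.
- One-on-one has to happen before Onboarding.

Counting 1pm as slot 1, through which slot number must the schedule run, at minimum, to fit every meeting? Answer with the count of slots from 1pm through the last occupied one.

5

The precedence chain requires at least 3 distinct slots.
With at most 1 per slot and 5 meetings, at least 5 slots are needed.
5 works (last occupied slot: 5pm): for example Triage -> 1pm; VendorCall -> 5pm; DesignReview -> 2pm; Onboarding -> 4pm; One-on-one -> 3pm.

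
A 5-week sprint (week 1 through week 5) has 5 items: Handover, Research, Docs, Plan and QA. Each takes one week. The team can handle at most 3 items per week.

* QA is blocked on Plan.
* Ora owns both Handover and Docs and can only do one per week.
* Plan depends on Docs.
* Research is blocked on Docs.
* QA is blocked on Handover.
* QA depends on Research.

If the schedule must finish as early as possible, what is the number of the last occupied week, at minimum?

3

The precedence chain requires at least 3 distinct weeks.
With at most 3 per week and 5 tasks, at least 2 weeks are needed.
3 works (last occupied week: week 3): for example Docs=week 1, Handover=week 2, Plan=week 2, Research=week 2, QA=week 3.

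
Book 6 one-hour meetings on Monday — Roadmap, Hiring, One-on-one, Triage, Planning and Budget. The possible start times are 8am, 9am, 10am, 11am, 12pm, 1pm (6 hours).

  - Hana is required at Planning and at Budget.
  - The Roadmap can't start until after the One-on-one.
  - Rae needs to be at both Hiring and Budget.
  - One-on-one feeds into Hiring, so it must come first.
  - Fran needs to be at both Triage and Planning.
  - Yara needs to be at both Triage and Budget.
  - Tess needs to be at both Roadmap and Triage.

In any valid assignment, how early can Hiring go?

Precedence pushes Hiring to at least 9am.
Hiring at 9am is achievable: Triage=8am; Planning=9am; Roadmap=9am; Hiring=9am; Budget=10am; One-on-one=8am.

9am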